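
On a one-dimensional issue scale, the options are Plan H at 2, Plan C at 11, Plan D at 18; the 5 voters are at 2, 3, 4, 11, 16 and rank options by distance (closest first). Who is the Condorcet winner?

With single-peaked preferences on a line, the Condorcet winner is the candidate closest to the median voter.
The median voter (position 4) is closest to Plan H at 2.
Check: Plan H vs Plan D — voters closer to Plan H: 3 of 5.

Plan H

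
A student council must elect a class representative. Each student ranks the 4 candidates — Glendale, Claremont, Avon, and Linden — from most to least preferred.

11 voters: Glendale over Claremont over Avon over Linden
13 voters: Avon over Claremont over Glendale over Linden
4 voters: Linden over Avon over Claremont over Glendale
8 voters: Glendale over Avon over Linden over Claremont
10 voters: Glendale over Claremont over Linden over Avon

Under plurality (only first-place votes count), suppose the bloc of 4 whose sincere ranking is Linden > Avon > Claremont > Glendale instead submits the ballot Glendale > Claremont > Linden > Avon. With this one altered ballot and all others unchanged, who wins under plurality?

First-place totals with the altered ballot: Glendale 33, Claremont 0, Avon 13, Linden 0.
The winner is unchanged: still Glendale.

Glendale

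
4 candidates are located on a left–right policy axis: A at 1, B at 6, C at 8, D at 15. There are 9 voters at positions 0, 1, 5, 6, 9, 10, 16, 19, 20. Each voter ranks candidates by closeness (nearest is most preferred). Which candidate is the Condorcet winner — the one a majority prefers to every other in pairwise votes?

With single-peaked preferences on a line, the Condorcet winner is the candidate closest to the median voter.
The median voter (position 9) is closest to C at 8.
Check: C vs D — voters closer to C: 6 of 9.

C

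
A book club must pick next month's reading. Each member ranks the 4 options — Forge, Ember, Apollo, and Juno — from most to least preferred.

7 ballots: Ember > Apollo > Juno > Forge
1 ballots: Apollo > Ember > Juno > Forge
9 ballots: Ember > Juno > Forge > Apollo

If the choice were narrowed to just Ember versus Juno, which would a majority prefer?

Ballots ranking Ember above Juno: 7+1+9 = 17.
Ballots ranking Juno above Ember: 0.
Ember wins the head-to-head, 17–0.

Ember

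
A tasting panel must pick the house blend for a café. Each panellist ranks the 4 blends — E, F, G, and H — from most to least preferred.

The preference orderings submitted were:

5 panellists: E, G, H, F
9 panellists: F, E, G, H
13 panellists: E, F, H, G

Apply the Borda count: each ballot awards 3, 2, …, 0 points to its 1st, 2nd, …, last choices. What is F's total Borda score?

53

Borda scores:
  E: 5·3 + 9·2 + 13·3 = 72
  F: 5·0 + 9·3 + 13·2 = 53
  G: 5·2 + 9·1 + 13·0 = 19
  H: 5·1 + 9·0 + 13·1 = 18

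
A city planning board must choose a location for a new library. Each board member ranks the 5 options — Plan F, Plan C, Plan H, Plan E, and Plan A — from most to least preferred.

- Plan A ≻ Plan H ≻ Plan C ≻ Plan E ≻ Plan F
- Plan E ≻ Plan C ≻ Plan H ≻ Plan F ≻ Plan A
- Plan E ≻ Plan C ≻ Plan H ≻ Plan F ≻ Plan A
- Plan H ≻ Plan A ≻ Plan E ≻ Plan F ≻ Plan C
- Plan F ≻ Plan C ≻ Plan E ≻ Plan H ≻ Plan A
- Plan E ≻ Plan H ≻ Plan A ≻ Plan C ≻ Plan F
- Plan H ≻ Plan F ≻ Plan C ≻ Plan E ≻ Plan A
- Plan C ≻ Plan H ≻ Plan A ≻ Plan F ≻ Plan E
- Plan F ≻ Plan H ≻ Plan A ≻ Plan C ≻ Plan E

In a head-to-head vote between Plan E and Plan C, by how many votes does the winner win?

1

Ballots ranking Plan E above Plan C: 4.
Ballots ranking Plan C above Plan E: 5.
Plan C wins 5–4, a margin of 1.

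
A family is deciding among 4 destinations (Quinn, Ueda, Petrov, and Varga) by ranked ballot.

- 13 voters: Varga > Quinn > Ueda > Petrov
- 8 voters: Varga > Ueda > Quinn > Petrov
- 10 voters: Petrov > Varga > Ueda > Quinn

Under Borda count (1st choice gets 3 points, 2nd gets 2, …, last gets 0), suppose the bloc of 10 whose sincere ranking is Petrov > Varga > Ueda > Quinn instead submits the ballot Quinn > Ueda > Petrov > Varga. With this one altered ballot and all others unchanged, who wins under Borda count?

Quinn

Borda totals with the altered ballot: Quinn 64, Ueda 49, Petrov 10, Varga 63.
The switch changes the winner from Varga to Quinn.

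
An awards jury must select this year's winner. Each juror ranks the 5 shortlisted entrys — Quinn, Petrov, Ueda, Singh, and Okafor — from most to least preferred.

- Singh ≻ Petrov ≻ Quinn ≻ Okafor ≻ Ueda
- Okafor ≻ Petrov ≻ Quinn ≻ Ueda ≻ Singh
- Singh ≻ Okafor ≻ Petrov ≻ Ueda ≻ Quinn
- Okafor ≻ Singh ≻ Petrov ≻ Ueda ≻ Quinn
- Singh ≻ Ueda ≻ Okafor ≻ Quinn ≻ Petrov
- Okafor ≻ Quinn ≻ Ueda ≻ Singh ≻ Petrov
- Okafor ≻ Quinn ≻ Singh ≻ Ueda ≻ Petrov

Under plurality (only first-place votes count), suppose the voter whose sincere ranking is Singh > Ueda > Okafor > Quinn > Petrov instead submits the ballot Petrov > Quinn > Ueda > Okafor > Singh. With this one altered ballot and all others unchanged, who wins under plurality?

First-place totals with the altered ballot: Quinn 0, Petrov 1, Ueda 0, Singh 2, Okafor 4.
The winner is unchanged: still Okafor.

Okafor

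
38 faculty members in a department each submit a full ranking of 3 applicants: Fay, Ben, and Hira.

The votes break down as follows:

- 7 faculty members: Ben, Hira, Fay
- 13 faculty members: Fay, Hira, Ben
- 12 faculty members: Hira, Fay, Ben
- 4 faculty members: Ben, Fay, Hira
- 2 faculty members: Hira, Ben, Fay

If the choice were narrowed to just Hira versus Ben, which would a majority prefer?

Ballots ranking Hira above Ben: 13+12+2 = 27.
Ballots ranking Ben above Hira: 7+4 = 11.
Hira wins the head-to-head, 27–11.

Hira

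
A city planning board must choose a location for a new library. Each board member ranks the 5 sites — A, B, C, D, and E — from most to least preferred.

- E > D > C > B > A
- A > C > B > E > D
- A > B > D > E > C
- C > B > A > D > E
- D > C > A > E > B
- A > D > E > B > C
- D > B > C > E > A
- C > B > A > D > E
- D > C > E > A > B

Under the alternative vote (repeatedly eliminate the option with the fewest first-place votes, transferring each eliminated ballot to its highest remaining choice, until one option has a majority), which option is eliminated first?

B

Round 1: A 3, D 3, C 2, E 1, B 0. B has the fewest and is eliminated.
Round 2: A 3, D 3, C 2, E 1. E has the fewest and is eliminated.
Round 3: D 4, A 3, C 2. C has the fewest and is eliminated.
Round 4: A 5, D 4. A has a majority.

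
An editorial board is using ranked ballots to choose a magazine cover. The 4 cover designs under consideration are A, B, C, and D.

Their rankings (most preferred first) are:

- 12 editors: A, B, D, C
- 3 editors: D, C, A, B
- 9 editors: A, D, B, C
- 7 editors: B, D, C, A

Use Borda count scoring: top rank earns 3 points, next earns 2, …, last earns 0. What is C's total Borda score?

13

Borda scores:
  A: 12·3 + 3·1 + 9·3 + 7·0 = 66
  B: 12·2 + 3·0 + 9·1 + 7·3 = 54
  C: 12·0 + 3·2 + 9·0 + 7·1 = 13
  D: 12·1 + 3·3 + 9·2 + 7·2 = 53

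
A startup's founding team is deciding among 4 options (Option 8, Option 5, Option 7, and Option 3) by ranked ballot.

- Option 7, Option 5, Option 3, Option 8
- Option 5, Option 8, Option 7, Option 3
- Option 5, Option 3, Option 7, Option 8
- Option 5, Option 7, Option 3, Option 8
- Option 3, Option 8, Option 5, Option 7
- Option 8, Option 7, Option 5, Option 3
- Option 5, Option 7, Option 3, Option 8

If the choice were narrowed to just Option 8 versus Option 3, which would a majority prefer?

Ballots ranking Option 8 above Option 3: 2.
Ballots ranking Option 3 above Option 8: 5.
Option 3 wins the head-to-head, 5–2.

Option 3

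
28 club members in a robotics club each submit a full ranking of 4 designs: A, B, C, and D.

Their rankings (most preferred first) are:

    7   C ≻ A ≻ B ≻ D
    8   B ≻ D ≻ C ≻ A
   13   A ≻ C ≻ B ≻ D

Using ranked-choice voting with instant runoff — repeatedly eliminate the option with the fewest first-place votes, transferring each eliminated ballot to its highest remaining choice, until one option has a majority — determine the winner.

A

Round 1: A 13, B 8, C 7, D 0. D has the fewest and is eliminated.
Round 2: A 13, B 8, C 7. C has the fewest and is eliminated.
Round 3: A 20, B 8. A has a majority.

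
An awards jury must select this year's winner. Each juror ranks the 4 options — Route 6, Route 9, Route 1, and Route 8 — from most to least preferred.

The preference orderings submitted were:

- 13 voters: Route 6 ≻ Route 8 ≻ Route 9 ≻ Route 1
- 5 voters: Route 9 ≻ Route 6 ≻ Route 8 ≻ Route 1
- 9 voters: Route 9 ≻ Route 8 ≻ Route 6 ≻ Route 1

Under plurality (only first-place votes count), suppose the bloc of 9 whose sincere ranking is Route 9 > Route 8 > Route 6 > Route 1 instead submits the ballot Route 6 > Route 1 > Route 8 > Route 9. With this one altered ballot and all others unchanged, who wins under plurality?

First-place totals with the altered ballot: Route 6 22, Route 9 5, Route 1 0, Route 8 0.
The switch changes the winner from Route 9 to Route 6.

Route 6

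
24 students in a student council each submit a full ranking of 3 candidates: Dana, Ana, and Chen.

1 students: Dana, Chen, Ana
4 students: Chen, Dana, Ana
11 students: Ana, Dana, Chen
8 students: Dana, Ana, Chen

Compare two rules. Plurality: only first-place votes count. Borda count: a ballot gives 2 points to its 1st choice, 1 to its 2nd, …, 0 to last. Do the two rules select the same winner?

No

Plurality first-place counts: Dana 9, Ana 11, Chen 4 → Ana.
Borda totals: Dana 33, Ana 30, Chen 9 → Dana.
The two rules disagree: plurality picks Ana, Borda picks Dana.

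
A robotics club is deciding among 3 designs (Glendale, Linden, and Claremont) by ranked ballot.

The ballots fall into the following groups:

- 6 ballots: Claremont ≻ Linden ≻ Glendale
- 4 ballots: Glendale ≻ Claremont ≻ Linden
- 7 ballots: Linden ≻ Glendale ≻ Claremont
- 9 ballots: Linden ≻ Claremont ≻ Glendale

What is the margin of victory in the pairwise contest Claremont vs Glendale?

4

Ballots ranking Claremont above Glendale: 6+9 = 15.
Ballots ranking Glendale above Claremont: 4+7 = 11.
Claremont wins 15–11, a margin of 4.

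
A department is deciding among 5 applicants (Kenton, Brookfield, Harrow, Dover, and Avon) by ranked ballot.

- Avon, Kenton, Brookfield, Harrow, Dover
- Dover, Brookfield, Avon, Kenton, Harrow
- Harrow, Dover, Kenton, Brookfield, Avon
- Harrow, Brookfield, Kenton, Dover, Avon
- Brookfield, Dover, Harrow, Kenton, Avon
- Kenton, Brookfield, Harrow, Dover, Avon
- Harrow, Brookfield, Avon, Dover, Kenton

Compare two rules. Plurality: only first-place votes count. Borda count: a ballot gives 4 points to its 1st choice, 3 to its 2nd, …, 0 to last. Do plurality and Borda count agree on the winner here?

No

Plurality first-place counts: Kenton 1, Brookfield 1, Harrow 3, Dover 1, Avon 1 → Harrow.
Borda totals: Kenton 13, Brookfield 19, Harrow 17, Dover 13, Avon 8 → Brookfield.
The two rules disagree: plurality picks Harrow, Borda picks Brookfield.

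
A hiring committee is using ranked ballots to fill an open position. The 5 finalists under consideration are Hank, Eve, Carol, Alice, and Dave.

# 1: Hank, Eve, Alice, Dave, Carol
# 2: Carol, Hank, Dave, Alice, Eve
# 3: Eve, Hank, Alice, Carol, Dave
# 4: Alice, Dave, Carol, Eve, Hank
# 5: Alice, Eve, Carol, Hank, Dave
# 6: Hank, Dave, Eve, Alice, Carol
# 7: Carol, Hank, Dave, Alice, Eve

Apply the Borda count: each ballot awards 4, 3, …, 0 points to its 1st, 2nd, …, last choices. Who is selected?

Hank

Borda scores:
  Hank: 4 + 3 + 3 + 0 + 1 + 4 + 3 = 18
  Eve: 3 + 0 + 4 + 1 + 3 + 2 + 0 = 13
  Carol: 0 + 4 + 1 + 2 + 2 + 0 + 4 = 13
  Alice: 2 + 1 + 2 + 4 + 4 + 1 + 1 = 15
  Dave: 1 + 2 + 0 + 3 + 0 + 3 + 2 = 11
Hank has the highest total.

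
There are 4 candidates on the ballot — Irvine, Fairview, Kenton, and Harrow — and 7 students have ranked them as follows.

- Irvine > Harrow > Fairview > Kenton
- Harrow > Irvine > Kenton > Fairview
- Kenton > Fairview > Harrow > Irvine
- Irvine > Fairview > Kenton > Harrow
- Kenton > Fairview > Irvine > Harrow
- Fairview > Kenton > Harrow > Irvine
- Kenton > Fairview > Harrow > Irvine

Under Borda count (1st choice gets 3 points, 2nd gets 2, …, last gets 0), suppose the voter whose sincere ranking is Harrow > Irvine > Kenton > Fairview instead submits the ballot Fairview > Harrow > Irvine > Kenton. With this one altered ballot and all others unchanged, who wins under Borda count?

Fairview

Borda totals with the altered ballot: Irvine 8, Fairview 15, Kenton 12, Harrow 7.
The switch changes the winner from Kenton to Fairview.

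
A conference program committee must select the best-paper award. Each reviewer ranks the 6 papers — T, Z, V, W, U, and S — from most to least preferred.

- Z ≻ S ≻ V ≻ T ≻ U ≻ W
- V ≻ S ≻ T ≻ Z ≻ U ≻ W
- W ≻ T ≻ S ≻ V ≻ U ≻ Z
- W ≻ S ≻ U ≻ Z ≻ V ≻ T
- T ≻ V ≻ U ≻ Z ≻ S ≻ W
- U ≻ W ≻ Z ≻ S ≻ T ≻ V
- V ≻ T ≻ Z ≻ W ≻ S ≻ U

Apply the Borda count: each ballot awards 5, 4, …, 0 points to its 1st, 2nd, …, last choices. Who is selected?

Borda scores:
  T: 2 + 3 + 4 + 0 + 5 + 1 + 4 = 19
  Z: 5 + 2 + 0 + 2 + 2 + 3 + 3 = 17
  V: 3 + 5 + 2 + 1 + 4 + 0 + 5 = 20
  W: 0 + 0 + 5 + 5 + 0 + 4 + 2 = 16
  U: 1 + 1 + 1 + 3 + 3 + 5 + 0 = 14
  S: 4 + 4 + 3 + 4 + 1 + 2 + 1 = 19
V has the highest total.

V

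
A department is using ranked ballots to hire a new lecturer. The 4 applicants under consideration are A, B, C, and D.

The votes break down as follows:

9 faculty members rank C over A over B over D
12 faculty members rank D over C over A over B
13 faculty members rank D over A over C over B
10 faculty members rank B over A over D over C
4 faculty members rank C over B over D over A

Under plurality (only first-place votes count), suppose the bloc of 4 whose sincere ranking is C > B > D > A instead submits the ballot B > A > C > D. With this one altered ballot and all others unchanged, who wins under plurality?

D

First-place totals with the altered ballot: A 0, B 14, C 9, D 25.
The winner is unchanged: still D.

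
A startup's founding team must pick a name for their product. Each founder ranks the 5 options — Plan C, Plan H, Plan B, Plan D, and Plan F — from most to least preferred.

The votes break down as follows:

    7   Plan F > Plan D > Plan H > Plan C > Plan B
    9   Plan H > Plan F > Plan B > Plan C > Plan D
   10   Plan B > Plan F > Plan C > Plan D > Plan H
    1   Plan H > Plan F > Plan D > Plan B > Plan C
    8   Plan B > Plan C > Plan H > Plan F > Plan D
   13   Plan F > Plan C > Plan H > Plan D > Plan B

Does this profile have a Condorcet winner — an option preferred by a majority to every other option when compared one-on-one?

Head-to-head results (48 voters total):
Plan C vs Plan H: Plan C wins 31–17.
Plan C vs Plan B: Plan B wins 28–20.
Plan C vs Plan D: Plan C wins 40–8.
Plan C vs Plan F: Plan F wins 40–8.
Plan H vs Plan B: Plan H wins 30–18.
Plan H vs Plan D: Plan H wins 31–17.
Plan H vs Plan F: Plan F wins 30–18.
Plan B vs Plan D: Plan B wins 27–21.
Plan B vs Plan F: Plan F wins 30–18.
Plan D vs Plan F: Plan F wins 48–0.
Plan F beats each rival — Plan C (40–8), Plan H (30–18), Plan B (30–18), Plan D (48–0) — so Plan F is the Condorcet winner.

Yes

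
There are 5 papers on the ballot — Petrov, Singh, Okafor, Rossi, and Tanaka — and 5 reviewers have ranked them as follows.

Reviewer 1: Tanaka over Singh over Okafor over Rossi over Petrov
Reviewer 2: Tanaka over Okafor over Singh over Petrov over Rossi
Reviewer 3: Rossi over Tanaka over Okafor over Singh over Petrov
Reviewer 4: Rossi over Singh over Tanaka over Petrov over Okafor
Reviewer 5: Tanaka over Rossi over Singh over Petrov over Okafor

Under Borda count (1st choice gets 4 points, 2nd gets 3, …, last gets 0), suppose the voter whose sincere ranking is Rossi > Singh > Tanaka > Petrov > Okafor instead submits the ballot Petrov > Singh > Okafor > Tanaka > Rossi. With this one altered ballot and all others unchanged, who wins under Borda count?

Borda totals with the altered ballot: Petrov 6, Singh 11, Okafor 9, Rossi 8, Tanaka 16.
The winner is unchanged: still Tanaka.

Tanaka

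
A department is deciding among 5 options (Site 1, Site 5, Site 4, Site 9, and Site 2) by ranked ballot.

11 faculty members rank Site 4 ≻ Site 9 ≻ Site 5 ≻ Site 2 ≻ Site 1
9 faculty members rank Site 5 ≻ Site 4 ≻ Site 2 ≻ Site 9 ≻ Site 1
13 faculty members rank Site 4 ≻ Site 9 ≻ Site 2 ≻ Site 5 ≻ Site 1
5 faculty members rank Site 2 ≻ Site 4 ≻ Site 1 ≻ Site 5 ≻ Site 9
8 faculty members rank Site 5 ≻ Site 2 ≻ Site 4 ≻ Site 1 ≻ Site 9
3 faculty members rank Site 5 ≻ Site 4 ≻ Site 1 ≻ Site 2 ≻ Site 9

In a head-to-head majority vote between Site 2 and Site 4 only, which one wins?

Site 4

Ballots ranking Site 2 above Site 4: 5+8 = 13.
Ballots ranking Site 4 above Site 2: 11+9+13+3 = 36.
Site 4 wins the head-to-head, 36–13.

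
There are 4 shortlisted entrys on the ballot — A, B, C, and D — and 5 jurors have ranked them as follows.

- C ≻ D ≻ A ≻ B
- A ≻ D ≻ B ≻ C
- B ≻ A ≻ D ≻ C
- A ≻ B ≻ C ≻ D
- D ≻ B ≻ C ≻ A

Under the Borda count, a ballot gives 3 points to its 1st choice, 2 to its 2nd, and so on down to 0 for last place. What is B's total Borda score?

Borda scores:
  A: 1 + 3 + 2 + 3 + 0 = 9
  B: 0 + 1 + 3 + 2 + 2 = 8
  C: 3 + 0 + 0 + 1 + 1 = 5
  D: 2 + 2 + 1 + 0 + 3 = 8

8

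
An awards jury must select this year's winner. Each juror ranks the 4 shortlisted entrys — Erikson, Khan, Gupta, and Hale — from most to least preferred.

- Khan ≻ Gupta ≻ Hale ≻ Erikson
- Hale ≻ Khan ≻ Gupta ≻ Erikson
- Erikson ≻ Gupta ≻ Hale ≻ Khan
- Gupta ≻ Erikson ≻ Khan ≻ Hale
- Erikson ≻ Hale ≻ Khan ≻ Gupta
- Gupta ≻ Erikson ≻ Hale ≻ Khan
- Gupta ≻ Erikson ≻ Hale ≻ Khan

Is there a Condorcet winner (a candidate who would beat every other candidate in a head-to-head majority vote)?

Yes

Head-to-head results (7 voters total):
Erikson vs Khan: Erikson wins 5–2.
Erikson vs Gupta: Gupta wins 5–2.
Erikson vs Hale: Erikson wins 5–2.
Khan vs Gupta: Gupta wins 4–3.
Khan vs Hale: Hale wins 5–2.
Gupta vs Hale: Gupta wins 5–2.
Gupta beats each rival — Erikson (5–2), Khan (4–3), Hale (5–2) — so Gupta is the Condorcet winner.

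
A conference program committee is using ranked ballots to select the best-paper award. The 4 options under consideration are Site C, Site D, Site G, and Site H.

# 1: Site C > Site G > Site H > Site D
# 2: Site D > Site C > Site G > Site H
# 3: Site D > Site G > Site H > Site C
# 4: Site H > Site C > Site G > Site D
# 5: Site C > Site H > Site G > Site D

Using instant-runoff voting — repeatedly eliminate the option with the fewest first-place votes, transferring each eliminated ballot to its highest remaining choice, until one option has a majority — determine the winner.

Round 1: Site C 2, Site D 2, Site H 1, Site G 0. Site G has the fewest and is eliminated.
Round 2: Site C 2, Site D 2, Site H 1. Site H has the fewest and is eliminated.
Round 3: Site C 3, Site D 2. Site C has a majority.

Site C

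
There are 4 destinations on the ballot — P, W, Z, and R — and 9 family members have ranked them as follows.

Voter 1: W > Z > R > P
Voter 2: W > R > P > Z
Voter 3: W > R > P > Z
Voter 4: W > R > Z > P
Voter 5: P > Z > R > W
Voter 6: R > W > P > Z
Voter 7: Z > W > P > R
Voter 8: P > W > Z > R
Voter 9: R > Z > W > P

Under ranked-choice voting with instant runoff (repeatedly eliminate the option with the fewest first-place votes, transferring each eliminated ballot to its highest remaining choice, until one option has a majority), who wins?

Round 1: W 4, P 2, R 2, Z 1. Z has the fewest and is eliminated.
Round 2: W 5, P 2, R 2. W has a majority.

W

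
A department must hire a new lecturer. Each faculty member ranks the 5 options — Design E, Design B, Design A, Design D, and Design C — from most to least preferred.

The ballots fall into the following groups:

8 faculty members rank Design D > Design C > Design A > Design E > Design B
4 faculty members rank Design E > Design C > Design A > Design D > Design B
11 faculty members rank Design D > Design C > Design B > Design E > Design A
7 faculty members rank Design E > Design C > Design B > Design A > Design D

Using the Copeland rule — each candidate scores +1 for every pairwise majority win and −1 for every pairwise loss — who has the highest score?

Pairwise results:
  Design E vs Design B: Design E wins 19–11.
  Design E vs Design A: Design E wins 22–8.
  Design E vs Design D: Design D wins 19–11.
  Design E vs Design C: Design C wins 19–11.
  Design B vs Design A: Design B wins 18–12.
  Design B vs Design D: Design D wins 23–7.
  Design B vs Design C: Design C wins 30–0.
  Design A vs Design D: Design D wins 19–11.
  Design A vs Design C: Design C wins 30–0.
  Design D vs Design C: Design D wins 19–11.
Copeland scores (wins − losses):
  Design E: 2 − 2 = 0
  Design B: 1 − 3 = -2
  Design A: 0 − 4 = -4
  Design D: 4 − 0 = 4
  Design C: 3 − 1 = 2
Design D has the best Copeland score.

Design D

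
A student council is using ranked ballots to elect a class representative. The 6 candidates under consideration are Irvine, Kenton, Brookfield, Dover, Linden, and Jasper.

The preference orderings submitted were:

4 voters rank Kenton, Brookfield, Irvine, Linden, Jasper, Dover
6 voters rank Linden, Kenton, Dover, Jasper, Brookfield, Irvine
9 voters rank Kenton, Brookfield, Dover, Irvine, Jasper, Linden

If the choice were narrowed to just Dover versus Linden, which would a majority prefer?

Ballots ranking Dover above Linden: 9.
Ballots ranking Linden above Dover: 4+6 = 10.
Linden wins the head-to-head, 10–9.

Linden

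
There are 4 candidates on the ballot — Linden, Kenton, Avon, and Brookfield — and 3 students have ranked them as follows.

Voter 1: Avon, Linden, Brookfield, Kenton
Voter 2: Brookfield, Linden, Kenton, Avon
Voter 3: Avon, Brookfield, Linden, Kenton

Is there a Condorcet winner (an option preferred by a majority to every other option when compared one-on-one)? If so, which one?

Head-to-head results (3 voters total):
Linden vs Kenton: Linden wins 3–0.
Linden vs Avon: Avon wins 2–1.
Linden vs Brookfield: Brookfield wins 2–1.
Kenton vs Avon: Avon wins 2–1.
Kenton vs Brookfield: Brookfield wins 3–0.
Avon vs Brookfield: Avon wins 2–1.
Avon beats each rival — Linden (2–1), Kenton (2–1), Brookfield (2–1) — so Avon is the Condorcet winner.

Avon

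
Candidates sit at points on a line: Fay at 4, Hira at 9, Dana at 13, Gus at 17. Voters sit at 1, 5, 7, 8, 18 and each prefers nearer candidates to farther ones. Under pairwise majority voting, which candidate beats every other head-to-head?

Hira

With single-peaked preferences on a line, the Condorcet winner is the candidate closest to the median voter.
The median voter (position 7) is closest to Hira at 9.
Check: Hira vs Gus — voters closer to Hira: 4 of 5.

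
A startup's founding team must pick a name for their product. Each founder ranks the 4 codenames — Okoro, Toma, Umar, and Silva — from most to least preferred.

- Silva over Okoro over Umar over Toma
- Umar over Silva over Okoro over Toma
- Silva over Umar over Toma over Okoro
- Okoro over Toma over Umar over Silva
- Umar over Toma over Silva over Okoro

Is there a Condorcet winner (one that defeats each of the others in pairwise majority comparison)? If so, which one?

Head-to-head results (5 voters total):
Okoro vs Toma: Okoro wins 3–2.
Okoro vs Umar: Umar wins 3–2.
Okoro vs Silva: Silva wins 4–1.
Toma vs Umar: Umar wins 4–1.
Toma vs Silva: Silva wins 3–2.
Umar vs Silva: Umar wins 3–2.
Umar beats each rival — Okoro (3–2), Toma (4–1), Silva (3–2) — so Umar is the Condorcet winner.

Umar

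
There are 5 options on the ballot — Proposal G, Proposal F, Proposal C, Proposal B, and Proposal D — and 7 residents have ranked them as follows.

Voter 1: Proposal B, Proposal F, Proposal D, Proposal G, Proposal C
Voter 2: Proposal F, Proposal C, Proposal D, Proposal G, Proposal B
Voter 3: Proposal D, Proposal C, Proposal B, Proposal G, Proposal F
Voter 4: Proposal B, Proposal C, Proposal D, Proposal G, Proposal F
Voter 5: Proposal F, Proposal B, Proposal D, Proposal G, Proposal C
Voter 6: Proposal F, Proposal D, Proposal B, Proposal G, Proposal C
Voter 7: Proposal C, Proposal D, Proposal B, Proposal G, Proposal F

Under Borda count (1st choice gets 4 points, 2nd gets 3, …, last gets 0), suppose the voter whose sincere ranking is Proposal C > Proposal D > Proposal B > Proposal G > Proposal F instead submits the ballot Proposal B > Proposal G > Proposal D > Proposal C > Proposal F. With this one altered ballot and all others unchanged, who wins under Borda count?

Borda totals with the altered ballot: Proposal G 9, Proposal F 15, Proposal C 10, Proposal B 19, Proposal D 17.
The switch changes the winner from Proposal D to Proposal B.

Proposal B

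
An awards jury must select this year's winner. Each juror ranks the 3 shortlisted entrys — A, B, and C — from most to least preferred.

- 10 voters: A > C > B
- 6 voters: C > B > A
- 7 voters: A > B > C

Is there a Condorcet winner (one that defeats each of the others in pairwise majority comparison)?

Yes

Head-to-head results (23 voters total):
A vs B: A wins 17–6.
A vs C: A wins 17–6.
B vs C: C wins 16–7.
A beats each rival — B (17–6), C (17–6) — so A is the Condorcet winner.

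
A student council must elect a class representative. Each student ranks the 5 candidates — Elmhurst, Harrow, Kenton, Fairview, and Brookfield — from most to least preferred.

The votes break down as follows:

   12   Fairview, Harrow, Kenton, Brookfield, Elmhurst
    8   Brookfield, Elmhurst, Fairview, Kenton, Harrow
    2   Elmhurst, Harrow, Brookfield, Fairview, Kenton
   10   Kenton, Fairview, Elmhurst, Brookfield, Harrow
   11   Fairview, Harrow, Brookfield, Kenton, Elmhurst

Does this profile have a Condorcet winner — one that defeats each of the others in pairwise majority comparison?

Head-to-head results (43 voters total):
Elmhurst vs Harrow: Harrow wins 23–20.
Elmhurst vs Kenton: Kenton wins 33–10.
Elmhurst vs Fairview: Fairview wins 33–10.
Elmhurst vs Brookfield: Brookfield wins 31–12.
Harrow vs Kenton: Harrow wins 25–18.
Harrow vs Fairview: Fairview wins 41–2.
Harrow vs Brookfield: Harrow wins 25–18.
Kenton vs Fairview: Fairview wins 33–10.
Kenton vs Brookfield: Kenton wins 22–21.
Fairview vs Brookfield: Fairview wins 33–10.
Fairview beats each rival — Elmhurst (33–10), Harrow (41–2), Kenton (33–10), Brookfield (33–10) — so Fairview is the Condorcet winner.

Yes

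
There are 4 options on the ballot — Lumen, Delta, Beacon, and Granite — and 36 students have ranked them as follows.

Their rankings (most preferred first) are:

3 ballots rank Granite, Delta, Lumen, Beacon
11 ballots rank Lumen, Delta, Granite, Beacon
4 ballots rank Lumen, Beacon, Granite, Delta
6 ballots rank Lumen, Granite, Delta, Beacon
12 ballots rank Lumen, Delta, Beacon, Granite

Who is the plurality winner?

Lumen

First-place vote totals:
  Lumen: 33
  Delta: 0
  Beacon: 0
  Granite: 3
Lumen has the most first-place votes.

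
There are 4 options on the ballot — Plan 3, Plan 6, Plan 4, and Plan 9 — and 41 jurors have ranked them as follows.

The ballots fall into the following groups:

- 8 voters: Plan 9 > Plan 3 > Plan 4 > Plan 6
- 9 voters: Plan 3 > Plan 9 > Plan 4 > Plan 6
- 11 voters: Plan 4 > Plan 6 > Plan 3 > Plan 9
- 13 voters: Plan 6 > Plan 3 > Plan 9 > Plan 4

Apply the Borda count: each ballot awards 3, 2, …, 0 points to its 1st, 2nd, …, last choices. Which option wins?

Plan 3

Borda scores:
  Plan 3: 8·2 + 9·3 + 11·1 + 13·2 = 80
  Plan 6: 8·0 + 9·0 + 11·2 + 13·3 = 61
  Plan 4: 8·1 + 9·1 + 11·3 + 13·0 = 50
  Plan 9: 8·3 + 9·2 + 11·0 + 13·1 = 55
Plan 3 has the highest total.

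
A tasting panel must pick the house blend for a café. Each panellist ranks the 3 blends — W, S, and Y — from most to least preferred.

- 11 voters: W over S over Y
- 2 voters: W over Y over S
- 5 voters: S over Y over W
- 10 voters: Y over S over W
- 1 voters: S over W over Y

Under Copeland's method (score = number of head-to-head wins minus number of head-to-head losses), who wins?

S

Pairwise results:
  W vs S: S wins 16–13.
  W vs Y: Y wins 15–14.
  S vs Y: S wins 17–12.
Copeland scores (wins − losses):
  W: 0 − 2 = -2
  S: 2 − 0 = 2
  Y: 1 − 1 = 0
S has the best Copeland score.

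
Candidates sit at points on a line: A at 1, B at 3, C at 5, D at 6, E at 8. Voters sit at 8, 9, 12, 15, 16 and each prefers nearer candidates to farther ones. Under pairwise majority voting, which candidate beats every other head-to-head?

With single-peaked preferences on a line, the Condorcet winner is the candidate closest to the median voter.
The median voter (position 12) is closest to E at 8.
Check: E vs C — voters closer to E: 5 of 5.

E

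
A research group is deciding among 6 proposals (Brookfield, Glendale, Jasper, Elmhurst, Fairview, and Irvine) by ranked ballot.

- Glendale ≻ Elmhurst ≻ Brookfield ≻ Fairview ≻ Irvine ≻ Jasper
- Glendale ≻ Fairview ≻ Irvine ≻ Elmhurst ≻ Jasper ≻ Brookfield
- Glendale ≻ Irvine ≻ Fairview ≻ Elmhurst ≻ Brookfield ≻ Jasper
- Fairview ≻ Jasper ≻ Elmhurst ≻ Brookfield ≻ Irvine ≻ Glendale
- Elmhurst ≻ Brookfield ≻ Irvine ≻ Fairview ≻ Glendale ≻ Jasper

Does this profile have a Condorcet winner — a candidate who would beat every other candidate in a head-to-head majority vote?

Yes

Head-to-head results (5 voters total):
Brookfield vs Glendale: Glendale wins 3–2.
Brookfield vs Jasper: Brookfield wins 3–2.
Brookfield vs Elmhurst: Elmhurst wins 5–0.
Brookfield vs Fairview: Fairview wins 3–2.
Brookfield vs Irvine: Brookfield wins 3–2.
Glendale vs Jasper: Glendale wins 4–1.
Glendale vs Elmhurst: Glendale wins 3–2.
Glendale vs Fairview: Glendale wins 3–2.
Glendale vs Irvine: Glendale wins 3–2.
Jasper vs Elmhurst: Elmhurst wins 4–1.
Jasper vs Fairview: Fairview wins 5–0.
Jasper vs Irvine: Irvine wins 4–1.
Elmhurst vs Fairview: Fairview wins 3–2.
Elmhurst vs Irvine: Elmhurst wins 3–2.
Fairview vs Irvine: Fairview wins 3–2.
Glendale beats each rival — Brookfield (3–2), Jasper (4–1), Elmhurst (3–2), Fairview (3–2), Irvine (3–2) — so Glendale is the Condorcet winner.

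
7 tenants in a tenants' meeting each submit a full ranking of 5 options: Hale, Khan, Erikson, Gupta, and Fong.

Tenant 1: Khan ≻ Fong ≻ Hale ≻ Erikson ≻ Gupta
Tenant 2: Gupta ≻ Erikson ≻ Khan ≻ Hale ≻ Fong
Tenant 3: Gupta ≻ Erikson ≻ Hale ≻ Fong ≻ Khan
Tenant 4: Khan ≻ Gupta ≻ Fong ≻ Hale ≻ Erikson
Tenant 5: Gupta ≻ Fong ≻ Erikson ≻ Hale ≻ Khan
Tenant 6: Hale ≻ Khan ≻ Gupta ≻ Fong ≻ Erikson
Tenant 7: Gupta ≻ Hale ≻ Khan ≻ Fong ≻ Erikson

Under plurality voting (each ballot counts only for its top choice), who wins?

First-place vote totals:
  Hale: 1
  Khan: 2
  Erikson: 0
  Gupta: 4
  Fong: 0
Gupta has the most first-place votes.

Gupta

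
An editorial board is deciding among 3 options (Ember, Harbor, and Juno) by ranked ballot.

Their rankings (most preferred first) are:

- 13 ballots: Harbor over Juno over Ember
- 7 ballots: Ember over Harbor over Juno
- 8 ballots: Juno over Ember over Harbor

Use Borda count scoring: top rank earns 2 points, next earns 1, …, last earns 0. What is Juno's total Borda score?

Borda scores:
  Ember: 13·0 + 7·2 + 8·1 = 22
  Harbor: 13·2 + 7·1 + 8·0 = 33
  Juno: 13·1 + 7·0 + 8·2 = 29

29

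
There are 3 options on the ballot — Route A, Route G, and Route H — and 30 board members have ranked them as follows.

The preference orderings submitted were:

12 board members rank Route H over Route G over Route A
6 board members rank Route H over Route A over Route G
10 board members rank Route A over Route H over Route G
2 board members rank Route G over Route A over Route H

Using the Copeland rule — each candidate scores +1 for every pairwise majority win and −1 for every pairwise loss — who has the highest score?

Route H

Pairwise results:
  Route A vs Route G: Route A wins 16–14.
  Route A vs Route H: Route H wins 18–12.
  Route G vs Route H: Route H wins 28–2.
Copeland scores (wins − losses):
  Route A: 1 − 1 = 0
  Route G: 0 − 2 = -2
  Route H: 2 − 0 = 2
Route H has the best Copeland score.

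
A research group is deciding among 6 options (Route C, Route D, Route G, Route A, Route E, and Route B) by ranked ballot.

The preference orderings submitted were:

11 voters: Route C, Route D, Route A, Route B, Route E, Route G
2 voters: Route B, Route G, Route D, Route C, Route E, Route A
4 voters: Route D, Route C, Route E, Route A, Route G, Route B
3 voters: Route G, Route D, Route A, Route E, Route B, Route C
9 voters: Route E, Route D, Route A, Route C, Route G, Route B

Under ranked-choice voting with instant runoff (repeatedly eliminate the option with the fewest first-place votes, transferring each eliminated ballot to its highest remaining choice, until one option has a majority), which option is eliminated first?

Round 1: Route C 11, Route E 9, Route D 4, Route G 3, Route B 2, Route A 0. Route A has the fewest and is eliminated.
Round 2: Route C 11, Route E 9, Route D 4, Route G 3, Route B 2. Route B has the fewest and is eliminated.
Round 3: Route C 11, Route E 9, Route G 5, Route D 4. Route D has the fewest and is eliminated.
Round 4: Route C 15, Route E 9, Route G 5. Route C has a majority.

Route A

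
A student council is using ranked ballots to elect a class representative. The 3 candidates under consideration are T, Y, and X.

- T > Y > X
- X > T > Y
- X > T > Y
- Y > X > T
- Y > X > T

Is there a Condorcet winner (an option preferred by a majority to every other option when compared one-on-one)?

No

Head-to-head results (5 voters total):
T vs Y: T wins 3–2.
T vs X: X wins 4–1.
Y vs X: Y wins 3–2.
No candidate beats all others: T beats Y beats X beats T, a majority cycle.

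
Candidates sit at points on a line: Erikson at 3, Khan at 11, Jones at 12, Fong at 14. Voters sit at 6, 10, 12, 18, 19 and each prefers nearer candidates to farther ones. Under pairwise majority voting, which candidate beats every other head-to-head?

Jones

With single-peaked preferences on a line, the Condorcet winner is the candidate closest to the median voter.
The median voter (position 12) is closest to Jones at 12.
Check: Jones vs Fong — voters closer to Jones: 3 of 5.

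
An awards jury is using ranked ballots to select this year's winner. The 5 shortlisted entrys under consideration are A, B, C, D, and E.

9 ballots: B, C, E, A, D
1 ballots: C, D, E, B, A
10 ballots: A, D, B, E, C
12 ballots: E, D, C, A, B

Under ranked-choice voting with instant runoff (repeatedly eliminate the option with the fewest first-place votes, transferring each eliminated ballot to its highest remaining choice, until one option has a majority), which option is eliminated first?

Round 1: E 12, A 10, B 9, C 1, D 0. D has the fewest and is eliminated.
Round 2: E 12, A 10, B 9, C 1. C has the fewest and is eliminated.
Round 3: E 13, A 10, B 9. B has the fewest and is eliminated.
Round 4: E 22, A 10. E has a majority.

D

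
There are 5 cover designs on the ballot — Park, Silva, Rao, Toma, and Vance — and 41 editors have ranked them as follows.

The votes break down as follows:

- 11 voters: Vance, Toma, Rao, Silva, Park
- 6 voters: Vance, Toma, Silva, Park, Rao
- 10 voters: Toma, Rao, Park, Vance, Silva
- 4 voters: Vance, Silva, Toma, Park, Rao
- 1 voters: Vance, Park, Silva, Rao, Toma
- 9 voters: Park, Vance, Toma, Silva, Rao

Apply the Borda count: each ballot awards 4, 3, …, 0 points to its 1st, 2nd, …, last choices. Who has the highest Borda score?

Vance

Borda scores:
  Park: 11·0 + 6·1 + 10·2 + 4·1 + 3 + 9·4 = 69
  Silva: 11·1 + 6·2 + 10·0 + 4·3 + 2 + 9·1 = 46
  Rao: 11·2 + 6·0 + 10·3 + 4·0 + 1 + 9·0 = 53
  Toma: 11·3 + 6·3 + 10·4 + 4·2 + 0 + 9·2 = 117
  Vance: 11·4 + 6·4 + 10·1 + 4·4 + 4 + 9·3 = 125
Vance has the highest total.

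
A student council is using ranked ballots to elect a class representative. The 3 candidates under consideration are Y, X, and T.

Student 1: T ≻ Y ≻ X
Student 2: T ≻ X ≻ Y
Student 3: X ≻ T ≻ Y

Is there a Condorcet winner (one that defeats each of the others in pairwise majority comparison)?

Head-to-head results (3 voters total):
Y vs X: X wins 2–1.
Y vs T: T wins 3–0.
X vs T: T wins 2–1.
T beats each rival — Y (3–0), X (2–1) — so T is the Condorcet winner.

Yes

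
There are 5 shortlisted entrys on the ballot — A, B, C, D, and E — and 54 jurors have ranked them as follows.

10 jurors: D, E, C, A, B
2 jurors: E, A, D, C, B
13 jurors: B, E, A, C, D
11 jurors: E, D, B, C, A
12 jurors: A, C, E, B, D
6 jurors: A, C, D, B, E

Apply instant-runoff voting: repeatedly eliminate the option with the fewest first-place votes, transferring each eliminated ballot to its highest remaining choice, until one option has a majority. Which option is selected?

Round 1: A 18, B 13, E 13, D 10, C 0. C has the fewest and is eliminated.
Round 2: A 18, B 13, E 13, D 10. D has the fewest and is eliminated.
Round 3: E 23, A 18, B 13. B has the fewest and is eliminated.
Round 4: E 36, A 18. E has a majority.

E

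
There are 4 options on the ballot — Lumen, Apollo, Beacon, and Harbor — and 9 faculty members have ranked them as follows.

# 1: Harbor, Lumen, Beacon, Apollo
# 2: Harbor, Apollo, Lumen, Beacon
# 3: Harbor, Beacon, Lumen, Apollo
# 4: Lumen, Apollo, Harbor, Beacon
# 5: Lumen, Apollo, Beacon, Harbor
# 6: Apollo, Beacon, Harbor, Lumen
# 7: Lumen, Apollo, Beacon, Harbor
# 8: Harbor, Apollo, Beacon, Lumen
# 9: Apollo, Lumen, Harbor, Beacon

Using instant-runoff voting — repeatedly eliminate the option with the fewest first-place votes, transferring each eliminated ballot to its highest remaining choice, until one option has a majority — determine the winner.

Harbor

Round 1: Harbor 4, Lumen 3, Apollo 2, Beacon 0. Beacon has the fewest and is eliminated.
Round 2: Harbor 4, Lumen 3, Apollo 2. Apollo has the fewest and is eliminated.
Round 3: Harbor 5, Lumen 4. Harbor has a majority.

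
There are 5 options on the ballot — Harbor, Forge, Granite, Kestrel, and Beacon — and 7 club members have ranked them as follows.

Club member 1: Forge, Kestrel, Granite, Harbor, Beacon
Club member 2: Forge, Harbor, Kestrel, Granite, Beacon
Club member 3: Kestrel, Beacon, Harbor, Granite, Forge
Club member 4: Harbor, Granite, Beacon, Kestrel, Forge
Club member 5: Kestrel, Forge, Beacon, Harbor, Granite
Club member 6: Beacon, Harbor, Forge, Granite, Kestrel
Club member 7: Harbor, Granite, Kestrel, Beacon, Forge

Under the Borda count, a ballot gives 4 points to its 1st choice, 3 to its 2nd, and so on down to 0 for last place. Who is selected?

Harbor

Borda scores:
  Harbor: 1 + 3 + 2 + 4 + 1 + 3 + 4 = 18
  Forge: 4 + 4 + 0 + 0 + 3 + 2 + 0 = 13
  Granite: 2 + 1 + 1 + 3 + 0 + 1 + 3 = 11
  Kestrel: 3 + 2 + 4 + 1 + 4 + 0 + 2 = 16
  Beacon: 0 + 0 + 3 + 2 + 2 + 4 + 1 = 12
Harbor has the highest total.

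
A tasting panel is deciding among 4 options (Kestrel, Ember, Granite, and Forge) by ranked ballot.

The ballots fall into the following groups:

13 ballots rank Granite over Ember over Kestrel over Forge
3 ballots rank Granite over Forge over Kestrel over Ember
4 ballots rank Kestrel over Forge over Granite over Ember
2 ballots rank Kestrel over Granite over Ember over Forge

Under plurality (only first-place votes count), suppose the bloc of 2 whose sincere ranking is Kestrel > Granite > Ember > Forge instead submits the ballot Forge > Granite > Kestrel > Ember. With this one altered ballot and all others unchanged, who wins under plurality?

Granite

First-place totals with the altered ballot: Kestrel 4, Ember 0, Granite 16, Forge 2.
The winner is unchanged: still Granite.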